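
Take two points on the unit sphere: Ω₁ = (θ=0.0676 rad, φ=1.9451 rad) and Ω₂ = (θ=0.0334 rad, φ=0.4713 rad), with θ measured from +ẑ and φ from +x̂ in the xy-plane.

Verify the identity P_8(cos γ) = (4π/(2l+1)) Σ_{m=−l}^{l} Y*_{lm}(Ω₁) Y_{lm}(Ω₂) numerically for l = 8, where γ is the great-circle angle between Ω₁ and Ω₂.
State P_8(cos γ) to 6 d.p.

Summing Y*_{l m}(θ₁,φ₁)·Y_{l m}(θ₂,φ₂) over m ∈ [−8, 8]; prefactor 4π/(2·8+1) = 0.739198:
  term(m=-8) = 0.00000 - 0.00000j   from Y*(Ω₁)=-0.00000 + 0.00000j, Y(Ω₂)=-0.00000 + 0.00000j
  term(m=-7) = -0.00000 - 0.00000j   from Y*(Ω₁)=0.00000 + 0.00000j, Y(Ω₂)=-0.00000 + 0.00000j
  term(m=-6) = -0.00000 + 0.00000j   from Y*(Ω₁)=0.00000 - 0.00000j, Y(Ω₂)=-0.00000 - 0.00000j
  term(m=-5) = 0.00000 + 0.00000j   from Y*(Ω₁)=-0.00001 - 0.00000j, Y(Ω₂)=-0.00000 - 0.00000j
  term(m=-4) = 0.00000 - 0.00000j   from Y*(Ω₁)=0.00002 + 0.00028j, Y(Ω₂)=-0.00001 - 0.00002j
  term(m=-3) = -0.00000 - 0.00000j   from Y*(Ω₁)=0.00382 - 0.00183j, Y(Ω₂)=0.00008 - 0.00051j
  term(m=-2) = -0.00052 + 0.00010j   from Y*(Ω₁)=-0.03364 - 0.03126j, Y(Ω₂)=0.00672 - 0.00926j
  term(m=-1) = 0.00506 + 0.05200j   from Y*(Ω₁)=-0.11706 + 0.29800j, Y(Ω₂)=0.14539 - 0.07409j
  term(m=+0) = 1.21894 + 0.00000j   from Y*(Ω₁)=1.06937 + 0.00000j, Y(Ω₂)=1.13987 + 0.00000j
  term(m=+1) = 0.00506 - 0.05200j   from Y*(Ω₁)=0.11706 + 0.29800j, Y(Ω₂)=-0.14539 - 0.07409j
  term(m=+2) = -0.00052 - 0.00010j   from Y*(Ω₁)=-0.03364 + 0.03126j, Y(Ω₂)=0.00672 + 0.00926j
  term(m=+3) = -0.00000 + 0.00000j   from Y*(Ω₁)=-0.00382 - 0.00183j, Y(Ω₂)=-0.00008 - 0.00051j
  term(m=+4) = 0.00000 + 0.00000j   from Y*(Ω₁)=0.00002 - 0.00028j, Y(Ω₂)=-0.00001 + 0.00002j
  term(m=+5) = 0.00000 - 0.00000j   from Y*(Ω₁)=0.00001 - 0.00000j, Y(Ω₂)=0.00000 - 0.00000j
  term(m=+6) = -0.00000 - 0.00000j   from Y*(Ω₁)=0.00000 + 0.00000j, Y(Ω₂)=-0.00000 + 0.00000j
  term(m=+7) = -0.00000 + 0.00000j   from Y*(Ω₁)=-0.00000 + 0.00000j, Y(Ω₂)=0.00000 + 0.00000j
  term(m=+8) = 0.00000 + 0.00000j   from Y*(Ω₁)=-0.00000 - 0.00000j, Y(Ω₂)=-0.00000 - 0.00000j
Total Σ_m = 1.22802 + 0.00000j. Multiply by 0.739198: 0.90775 + 0.00000j. P_8(cos γ) = 0.907752

0.907752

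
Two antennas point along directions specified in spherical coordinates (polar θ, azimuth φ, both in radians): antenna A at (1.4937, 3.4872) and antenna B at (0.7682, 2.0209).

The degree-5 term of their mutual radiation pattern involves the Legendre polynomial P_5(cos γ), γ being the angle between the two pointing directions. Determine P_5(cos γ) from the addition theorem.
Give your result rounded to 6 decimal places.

0.221412

Summing Y*_{l m}(θ₁,φ₁)·Y_{l m}(θ₂,φ₂) over m ∈ [−5, 5]; prefactor 4π/(2·5+1) = 1.142397:
  term(m=-5) = +0.017155+0.029790i   from Y*(Ω₁)=+0.071607-0.451638i, Y(Ω₂)=-0.058467+0.047253i
  term(m=-4) = +0.025118-0.011157i   from Y*(Ω₁)=+0.020918+0.109730i, Y(Ω₂)=-0.056001-0.239586i
  term(m=-3) = +0.042453+0.130955i   from Y*(Ω₁)=+0.165190+0.279382i, Y(Ω₂)=+0.413884+0.092763i
  term(m=-2) = +0.040467-0.008583i   from Y*(Ω₁)=-0.098195-0.081245i, Y(Ω₂)=-0.201710+0.254294i
  term(m=-1) = -0.004241-0.040436i   from Y*(Ω₁)=-0.275718-0.099275i, Y(Ω₂)=+0.060360+0.124922i
  term(m=+0) = -0.048091+0.000000i   from Y*(Ω₁)=+0.131392-0.000000i, Y(Ω₂)=-0.366008+0.000000i
  term(m=+1) = -0.004241+0.040436i   from Y*(Ω₁)=+0.275718-0.099275i, Y(Ω₂)=-0.060360+0.124922i
  term(m=+2) = +0.040467+0.008583i   from Y*(Ω₁)=-0.098195+0.081245i, Y(Ω₂)=-0.201710-0.254294i
  term(m=+3) = +0.042453-0.130955i   from Y*(Ω₁)=-0.165190+0.279382i, Y(Ω₂)=-0.413884+0.092763i
  term(m=+4) = +0.025118+0.011157i   from Y*(Ω₁)=+0.020918-0.109730i, Y(Ω₂)=-0.056001+0.239586i
  term(m=+5) = +0.017155-0.029790i   from Y*(Ω₁)=-0.071607-0.451638i, Y(Ω₂)=+0.058467+0.047253i
Σ over m = +0.193814+0.000000i; ×(4π/11) → +0.221412+0.000000i. Real part: 0.221412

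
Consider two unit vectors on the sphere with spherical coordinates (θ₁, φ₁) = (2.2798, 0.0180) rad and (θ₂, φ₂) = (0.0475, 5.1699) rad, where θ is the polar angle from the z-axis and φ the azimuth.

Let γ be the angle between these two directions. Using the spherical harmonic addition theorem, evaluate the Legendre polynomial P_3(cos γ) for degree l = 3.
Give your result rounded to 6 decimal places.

Summing Y*_{l m}(θ₁,φ₁)·Y_{l m}(θ₂,φ₂) over m ∈ [−3, 3]; prefactor 4π/(2·3+1) = 1.795196:
  m=-3: 0.18217 + 0.00985j × -0.00004 - 0.00001j = -0.00001 - 0.00000j  (running Σ = -0.00001 - 0.00000j)
  m=-2: -0.38308 - 0.01380j × -0.00140 + 0.00182j = 0.00056 - 0.00068j  (running Σ = 0.00055 - 0.00068j)
  m=-1: 0.27457 + 0.00494j × 0.02704 + 0.05491j = 0.00715 + 0.01521j  (running Σ = 0.00771 + 0.01453j)
  m=0: 0.21393 + 0.00000j × 0.74131 + 0.00000j = 0.15859 + 0.00000j  (running Σ = 0.16629 + 0.01453j)
  m=1: -0.27457 + 0.00494j × -0.02704 + 0.05491j = 0.00715 - 0.01521j  (running Σ = 0.17345 - 0.00068j)
  m=2: -0.38308 + 0.01380j × -0.00140 - 0.00182j = 0.00056 + 0.00068j  (running Σ = 0.17401 - 0.00000j)
  m=3: -0.18217 + 0.00985j × 0.00004 - 0.00001j = -0.00001 + 0.00000j  (running Σ = 0.17400 + 0.00000j)
Accumulated sum 0.17400 + 0.00000j; after 4π/(2l+1) scaling, 0.31237 + 0.00000j ⇒ P_3 = 0.312367

0.312367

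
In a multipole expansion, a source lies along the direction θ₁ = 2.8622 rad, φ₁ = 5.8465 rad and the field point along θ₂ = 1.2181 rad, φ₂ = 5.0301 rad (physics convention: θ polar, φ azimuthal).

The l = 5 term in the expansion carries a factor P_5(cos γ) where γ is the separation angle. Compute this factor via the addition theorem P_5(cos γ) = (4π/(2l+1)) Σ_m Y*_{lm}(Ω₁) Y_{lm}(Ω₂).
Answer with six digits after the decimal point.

-0.258490

Addition theorem: P_5(cos γ) = (4π/11) Σ_m Y*_{lm}(Ω₁) Y_{lm}(Ω₂), m = −5…5:
  [-5]  conj(Y_{5,-5})(Ω₁) = (-0.000426, -0.000606) ; Y_{5,-5}(Ω₂) = (0.337767, -0.005999) ; Δ = (-0.000147, -0.000202)
  [-4]  conj(Y_{5,-4})(Ω₁) = (0.001428, 0.008034) ; Y_{5,-4}(Ω₂) = (0.116187, -0.375663) ; Δ = (0.003184, 0.000397)
  [-3]  conj(Y_{5,-3})(Ω₁) = (0.013683, -0.051282) ; Y_{5,-3}(Ω₂) = (-0.017223, -0.012235) ; Δ = (-0.000863, 0.000716)
  [-2]  conj(Y_{5,-2})(Ω₁) = (-0.140982, 0.168257) ; Y_{5,-2}(Ω₂) = (0.266407, -0.196463) ; Δ = (-0.004502, 0.072523)
  [-1]  conj(Y_{5,-1})(Ω₁) = (0.479581, -0.223838) ; Y_{5,-1}(Ω₂) = (-0.034883, -0.106075) ; Δ = (-0.040473, -0.043064)
  [+0]  conj(Y_{5,0})(Ω₁) = (-0.461528, -0.000000) ; Y_{5,0}(Ω₂) = (0.304782, 0.000000) ; Δ = (-0.140665, -0.000000)
  [+1]  conj(Y_{5,1})(Ω₁) = (-0.479581, -0.223838) ; Y_{5,1}(Ω₂) = (0.034883, -0.106075) ; Δ = (-0.040473, 0.043064)
  [+2]  conj(Y_{5,2})(Ω₁) = (-0.140982, -0.168257) ; Y_{5,2}(Ω₂) = (0.266407, 0.196463) ; Δ = (-0.004502, -0.072523)
  [+3]  conj(Y_{5,3})(Ω₁) = (-0.013683, -0.051282) ; Y_{5,3}(Ω₂) = (0.017223, -0.012235) ; Δ = (-0.000863, -0.000716)
  [+4]  conj(Y_{5,4})(Ω₁) = (0.001428, -0.008034) ; Y_{5,4}(Ω₂) = (0.116187, 0.375663) ; Δ = (0.003184, -0.000397)
  [+5]  conj(Y_{5,5})(Ω₁) = (0.000426, -0.000606) ; Y_{5,5}(Ω₂) = (-0.337767, -0.005999) ; Δ = (-0.000147, 0.000202)
Accumulated sum (-0.226269, 0.000000); after 4π/(2l+1) scaling, (-0.258490, 0.000000) ⇒ P_5 = -0.258490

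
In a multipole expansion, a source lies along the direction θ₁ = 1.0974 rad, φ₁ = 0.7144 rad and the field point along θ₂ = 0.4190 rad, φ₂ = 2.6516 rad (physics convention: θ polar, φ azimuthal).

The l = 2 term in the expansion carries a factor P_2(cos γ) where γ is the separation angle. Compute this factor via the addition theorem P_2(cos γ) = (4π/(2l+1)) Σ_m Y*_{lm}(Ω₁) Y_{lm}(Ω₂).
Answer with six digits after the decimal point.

Term-by-term m-sum for l=2 (normalisation 4π/5 = 2.513274):
  term(m=-2) = (-0.014542, 0.013088)   from Y*(Ω₁)=(0.043303, 0.302905), Y(Ω₂)=(0.035616, 0.053100)
  term(m=-1) = (-0.032246, -0.084032)   from Y*(Ω₁)=(0.236829, 0.205380), Y(Ω₂)=(-0.253337, -0.135124)
  term(m=+0) = (-0.056295, -0.000000)   from Y*(Ω₁)=(-0.118724, -0.000000), Y(Ω₂)=(0.474168, 0.000000)
  term(m=+1) = (-0.032246, 0.084032)   from Y*(Ω₁)=(-0.236829, 0.205380), Y(Ω₂)=(0.253337, -0.135124)
  term(m=+2) = (-0.014542, -0.013088)   from Y*(Ω₁)=(0.043303, -0.302905), Y(Ω₂)=(0.035616, -0.053100)
Total Σ_m = (-0.149870, 0.000000). Multiply by 2.513274: (-0.376665, 0.000000). P_2(cos γ) = -0.376665

-0.376665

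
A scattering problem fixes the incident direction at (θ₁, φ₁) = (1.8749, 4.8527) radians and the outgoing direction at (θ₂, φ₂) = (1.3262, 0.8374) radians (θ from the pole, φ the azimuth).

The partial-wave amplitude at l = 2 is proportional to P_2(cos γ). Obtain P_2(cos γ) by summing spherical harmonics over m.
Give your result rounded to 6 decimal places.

Term-by-term m-sum for l=2 (normalisation 4π/5 = 2.513274):
  m=-2: Y*=-0.33788 - 0.09739j  Y=-0.03775 - 0.36166j  product -0.02247 + 0.12587j
  m=-1: Y*=-0.03087 + 0.21855j  Y=0.12151 - 0.13485j  product 0.02572 + 0.03072j
  m=+0: Y*=-0.23055 + 0.00000j  Y=-0.25990 + 0.00000j  product 0.05992 + 0.00000j
  m=+1: Y*=0.03087 + 0.21855j  Y=-0.12151 - 0.13485j  product 0.02572 - 0.03072j
  m=+2: Y*=-0.33788 + 0.09739j  Y=-0.03775 + 0.36166j  product -0.02247 - 0.12587j
Σ over m = 0.06643 + 0.00000j; ×(4π/5) → 0.16696 + 0.00000j. Real part: 0.166959

0.166959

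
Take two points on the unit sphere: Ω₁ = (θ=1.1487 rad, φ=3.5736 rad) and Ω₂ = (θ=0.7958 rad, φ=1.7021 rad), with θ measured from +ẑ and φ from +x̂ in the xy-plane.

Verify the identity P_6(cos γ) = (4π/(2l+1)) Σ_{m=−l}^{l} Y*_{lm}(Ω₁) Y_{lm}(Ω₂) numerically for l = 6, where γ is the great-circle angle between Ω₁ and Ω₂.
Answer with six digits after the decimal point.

-0.256485

Addition theorem: P_6(cos γ) = (4π/13) Σ_m Y*_{lm}(Ω₁) Y_{lm}(Ω₂), m = −6…6:
  m=-6: -0.23740 + 0.14540j × -0.04531 + 0.04553j = 0.00414 - 0.01740j  (running Σ = 0.00414 - 0.01740j)
  m=-5: 0.24068 - 0.36006j × -0.13301 - 0.17263j = -0.09417 + 0.00635j  (running Σ = -0.09003 - 0.01105j)
  m=-4: -0.03274 + 0.20648j × 0.35268 - 0.20438j = 0.03066 + 0.07951j  (running Σ = -0.05938 + 0.06846j)
  m=-3: 0.06342 + 0.22498j × 0.15217 + 0.36612j = -0.07272 + 0.05745j  (running Σ = -0.13209 + 0.12592j)
  m=-2: -0.19210 - 0.22496j × -0.01566 + 0.00421j = 0.00396 + 0.00271j  (running Σ = -0.12814 + 0.12863j)
  m=-1: -0.12508 - 0.05767j × 0.04793 + 0.36294j = 0.01493 - 0.04816j  (running Σ = -0.11320 + 0.08047j)
  m=0: 0.30778 + 0.00000j × -0.12648 + 0.00000j = -0.03893 + 0.00000j  (running Σ = -0.15213 + 0.08047j)
  m=1: 0.12508 - 0.05767j × -0.04793 + 0.36294j = 0.01493 + 0.04816j  (running Σ = -0.13720 + 0.12863j)
  m=2: -0.19210 + 0.22496j × -0.01566 - 0.00421j = 0.00396 - 0.00271j  (running Σ = -0.13324 + 0.12592j)
  m=3: -0.06342 + 0.22498j × -0.15217 + 0.36612j = -0.07272 - 0.05745j  (running Σ = -0.20596 + 0.06846j)
  m=4: -0.03274 - 0.20648j × 0.35268 + 0.20438j = 0.03066 - 0.07951j  (running Σ = -0.17530 - 0.01105j)
  m=5: -0.24068 - 0.36006j × 0.13301 - 0.17263j = -0.09417 - 0.00635j  (running Σ = -0.26947 - 0.01740j)
  m=6: -0.23740 - 0.14540j × -0.04531 - 0.04553j = 0.00414 + 0.01740j  (running Σ = -0.26534 + 0.00000j)
Σ over m = -0.26534 + 0.00000j; ×(4π/13) → -0.25648 + 0.00000j. Real part: -0.256485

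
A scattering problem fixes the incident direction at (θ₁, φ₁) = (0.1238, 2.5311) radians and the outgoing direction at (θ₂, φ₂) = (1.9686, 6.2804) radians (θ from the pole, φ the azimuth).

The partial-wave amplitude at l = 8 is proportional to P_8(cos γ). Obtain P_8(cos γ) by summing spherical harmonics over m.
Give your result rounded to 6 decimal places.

-0.131924

Summing Y*_{l m}(θ₁,φ₁)·Y_{l m}(θ₂,φ₂) over m ∈ [−8, 8]; prefactor 4π/(2·8+1) = 0.739198:
  m=-8: Y*=(0.000000, 0.000000)  Y=(0.268896, 0.005993)  product (0.000000, 0.000000)
  m=-7: Y*=(0.000000, -0.000001)  Y=(-0.451994, -0.008814)  product (-0.000000, 0.000000)
  m=-6: Y*=(-0.000016, 0.000009)  Y=(0.289100, 0.004832)  product (-0.000005, 0.000003)
  m=-5: Y*=(0.000272, 0.000024)  Y=(0.157090, 0.002188)  product (0.000043, 0.000004)
  m=-4: Y*=(-0.002313, -0.001946)  Y=(-0.351382, -0.003915)  product (0.000805, 0.000693)
  m=-3: Y*=(0.006401, 0.023995)  Y=(0.006248, 0.000052)  product (0.000039, 0.000150)
  m=-2: Y*=(0.049527, -0.135759)  Y=(0.333107, 0.001856)  product (0.016750, -0.045130)
  m=-1: Y*=(-0.435170, 0.304468)  Y=(-0.072988, -0.000203)  product (0.031824, -0.022134)
  m=+0: Y*=(0.863510, -0.000000)  Y=(-0.321224, 0.000000)  product (-0.277380, 0.000000)
  m=+1: Y*=(0.435170, 0.304468)  Y=(0.072988, -0.000203)  product (0.031824, 0.022134)
  m=+2: Y*=(0.049527, 0.135759)  Y=(0.333107, -0.001856)  product (0.016750, 0.045130)
  m=+3: Y*=(-0.006401, 0.023995)  Y=(-0.006248, 0.000052)  product (0.000039, -0.000150)
  m=+4: Y*=(-0.002313, 0.001946)  Y=(-0.351382, 0.003915)  product (0.000805, -0.000693)
  m=+5: Y*=(-0.000272, 0.000024)  Y=(-0.157090, 0.002188)  product (0.000043, -0.000004)
  m=+6: Y*=(-0.000016, -0.000009)  Y=(0.289100, -0.004832)  product (-0.000005, -0.000003)
  m=+7: Y*=(-0.000000, -0.000001)  Y=(0.451994, -0.008814)  product (-0.000000, -0.000000)
  m=+8: Y*=(0.000000, -0.000000)  Y=(0.268896, -0.005993)  product (0.000000, -0.000000)
Accumulated sum (-0.178469, -0.000000); after 4π/(2l+1) scaling, (-0.131924, -0.000000) ⇒ P_8 = -0.131924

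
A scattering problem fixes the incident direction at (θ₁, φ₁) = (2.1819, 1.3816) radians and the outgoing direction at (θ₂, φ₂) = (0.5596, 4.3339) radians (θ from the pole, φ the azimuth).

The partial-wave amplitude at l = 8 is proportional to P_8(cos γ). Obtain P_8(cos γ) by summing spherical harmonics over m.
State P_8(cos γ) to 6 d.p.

-0.394332

Summing Y*_{l m}(θ₁,φ₁)·Y_{l m}(θ₂,φ₂) over m ∈ [−8, 8]; prefactor 4π/(2·8+1) = 0.739198:
  [-8]  conj(Y_{8,-8})(Ω₁) = 0.00597 - 0.10418j ; Y_{8,-8}(Ω₂) = -0.00323 + 0.00037j ; Δ = 0.00002 + 0.00034j
  [-7]  conj(Y_{8,-7})(Ω₁) = 0.28359 + 0.07133j ; Y_{8,-7}(Ω₂) = 0.00981 + 0.01829j ; Δ = 0.00148 + 0.00589j
  [-6]  conj(Y_{8,-6})(Ω₁) = -0.18880 + 0.40564j ; Y_{8,-6}(Ω₂) = 0.05304 - 0.06296j ; Δ = 0.01552 + 0.03340j
  [-5]  conj(Y_{8,-5})(Ω₁) = -0.27029 - 0.19493j ; Y_{8,-5}(Ω₂) = -0.21422 - 0.07138j ; Δ = 0.04399 + 0.06105j
  [-4]  conj(Y_{8,-4})(Ω₁) = -0.05697 + 0.05380j ; Y_{8,-4}(Ω₂) = 0.02420 + 0.42523j ; Δ = -0.02425 - 0.02292j
  [-3]  conj(Y_{8,-3})(Ω₁) = -0.19726 - 0.30940j ; Y_{8,-3}(Ω₂) = 0.44615 - 0.20750j ; Δ = -0.15221 - 0.09710j
  [-2]  conj(Y_{8,-2})(Ω₁) = 0.10700 - 0.04254j ; Y_{8,-2}(Ω₂) = -0.12652 - 0.11952j ; Δ = -0.01862 - 0.00741j
  [-1]  conj(Y_{8,-1})(Ω₁) = -0.05975 - 0.31206j ; Y_{8,-1}(Ω₂) = 0.12746 - 0.32052j ; Δ = -0.10764 - 0.02062j
  [+0]  conj(Y_{8,0})(Ω₁) = 0.16600 + 0.00000j ; Y_{8,0}(Ω₂) = -0.30140 + 0.00000j ; Δ = -0.05003 + 0.00000j
  [+1]  conj(Y_{8,1})(Ω₁) = 0.05975 - 0.31206j ; Y_{8,1}(Ω₂) = -0.12746 - 0.32052j ; Δ = -0.10764 + 0.02062j
  [+2]  conj(Y_{8,2})(Ω₁) = 0.10700 + 0.04254j ; Y_{8,2}(Ω₂) = -0.12652 + 0.11952j ; Δ = -0.01862 + 0.00741j
  [+3]  conj(Y_{8,3})(Ω₁) = 0.19726 - 0.30940j ; Y_{8,3}(Ω₂) = -0.44615 - 0.20750j ; Δ = -0.15221 + 0.09710j
  [+4]  conj(Y_{8,4})(Ω₁) = -0.05697 - 0.05380j ; Y_{8,4}(Ω₂) = 0.02420 - 0.42523j ; Δ = -0.02425 + 0.02292j
  [+5]  conj(Y_{8,5})(Ω₁) = 0.27029 - 0.19493j ; Y_{8,5}(Ω₂) = 0.21422 - 0.07138j ; Δ = 0.04399 - 0.06105j
  [+6]  conj(Y_{8,6})(Ω₁) = -0.18880 - 0.40564j ; Y_{8,6}(Ω₂) = 0.05304 + 0.06296j ; Δ = 0.01552 - 0.03340j
  [+7]  conj(Y_{8,7})(Ω₁) = -0.28359 + 0.07133j ; Y_{8,7}(Ω₂) = -0.00981 + 0.01829j ; Δ = 0.00148 - 0.00589j
  [+8]  conj(Y_{8,8})(Ω₁) = 0.00597 + 0.10418j ; Y_{8,8}(Ω₂) = -0.00323 - 0.00037j ; Δ = 0.00002 - 0.00034j
Σ over m = -0.53346 + 0.00000j; ×(4π/17) → -0.39433 + 0.00000j. Real part: -0.394332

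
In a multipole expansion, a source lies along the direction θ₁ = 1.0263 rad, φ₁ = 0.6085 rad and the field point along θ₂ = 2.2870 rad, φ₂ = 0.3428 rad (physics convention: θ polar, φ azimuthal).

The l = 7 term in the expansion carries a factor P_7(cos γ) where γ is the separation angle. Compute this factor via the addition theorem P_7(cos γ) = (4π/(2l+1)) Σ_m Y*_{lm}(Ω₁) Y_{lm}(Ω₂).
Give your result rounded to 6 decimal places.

-0.248178

Addition theorem: P_7(cos γ) = (4π/15) Σ_m Y*_{lm}(Ω₁) Y_{lm}(Ω₂), m = −7…7:
  m=-7: -0.07331 - 0.15066j × -0.05121 - 0.04695j = -0.00332 + 0.01116j  (running Σ = -0.00332 + 0.01116j)
  m=-6: -0.33143 - 0.18513j × 0.10568 + 0.20006j = 0.00201 - 0.08587j  (running Σ = -0.00131 - 0.07471j)
  m=-5: -0.41603 + 0.04136j × -0.05886 - 0.40824j = 0.04137 + 0.16740j  (running Σ = 0.04007 + 0.09269j)
  m=-4: -0.07548 + 0.06456j × -0.08051 + 0.39799j = -0.01962 - 0.03524j  (running Σ = 0.02045 + 0.05745j)
  m=-3: 0.07701 - 0.29577j × 0.02743 - 0.04552j = -0.01135 - 0.01162j  (running Σ = 0.00910 + 0.04584j)
  m=-2: -0.08669 - 0.23472j × 0.26446 - 0.21632j = -0.07370 - 0.04332j  (running Σ = -0.06460 + 0.00252j)
  m=-1: 0.17363 + 0.12097j × -0.20061 + 0.07160j = -0.04349 - 0.01184j  (running Σ = -0.10809 - 0.00932j)
  m=0: 0.27995 + 0.00000j × -0.28595 + 0.00000j = -0.08005 + 0.00000j  (running Σ = -0.18815 - 0.00932j)
  m=1: -0.17363 + 0.12097j × 0.20061 + 0.07160j = -0.04349 + 0.01184j  (running Σ = -0.23164 + 0.00252j)
  m=2: -0.08669 + 0.23472j × 0.26446 + 0.21632j = -0.07370 + 0.04332j  (running Σ = -0.30534 + 0.04584j)
  m=3: -0.07701 - 0.29577j × -0.02743 - 0.04552j = -0.01135 + 0.01162j  (running Σ = -0.31669 + 0.05745j)
  m=4: -0.07548 - 0.06456j × -0.08051 - 0.39799j = -0.01962 + 0.03524j  (running Σ = -0.33631 + 0.09269j)
  m=5: 0.41603 + 0.04136j × 0.05886 - 0.40824j = 0.04137 - 0.16740j  (running Σ = -0.29493 - 0.07471j)
  m=6: -0.33143 + 0.18513j × 0.10568 - 0.20006j = 0.00201 + 0.08587j  (running Σ = -0.29292 + 0.01116j)
  m=7: 0.07331 - 0.15066j × 0.05121 - 0.04695j = -0.00332 - 0.01116j  (running Σ = -0.29624 - 0.00000j)
Total Σ_m = -0.29624 - 0.00000j. Multiply by 0.837758: -0.24818 - 0.00000j. P_7(cos γ) = -0.248178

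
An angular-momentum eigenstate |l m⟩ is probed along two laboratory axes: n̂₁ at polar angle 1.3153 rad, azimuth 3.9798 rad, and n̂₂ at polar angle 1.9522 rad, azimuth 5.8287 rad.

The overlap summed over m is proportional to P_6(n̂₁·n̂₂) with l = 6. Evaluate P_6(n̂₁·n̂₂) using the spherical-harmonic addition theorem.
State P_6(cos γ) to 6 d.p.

Term-by-term m-sum for l=6 (normalisation 4π/13 = 0.966644):
  m=-6: (0.123481, -0.376578) × (-0.282650, 0.124425) = (0.011954, 0.121804)  (running Σ = (0.011954, 0.121804))
  m=-5: (0.178599, 0.310953) × (0.276926, -0.327692) = (0.151356, 0.027586)  (running Σ = (0.163309, 0.149390))
  m=-4: (0.090927, 0.019498) × (-0.033944, 0.134536) = (-0.005710, 0.011571)  (running Σ = (0.157600, 0.160961))
  m=-3: (-0.277408, 0.200978) × (0.058902, 0.280000) = (-0.072614, -0.065836)  (running Σ = (0.084986, 0.095125))
  m=-2: (0.000484, -0.004561) × (-0.148361, -0.190443) = (-0.000940, 0.000585)  (running Σ = (0.084046, 0.095709))
  m=-1: (-0.216839, -0.241042) × (-0.188874, -0.092284) = (0.018711, 0.065537)  (running Σ = (0.102757, 0.161246))
  m=0: (0.030612, -0.000000) × (0.261610, 0.000000) = (0.008008, 0.000000)  (running Σ = (0.110765, 0.161246))
  m=1: (0.216839, -0.241042) × (0.188874, -0.092284) = (0.018711, -0.065537)  (running Σ = (0.129476, 0.095709))
  m=2: (0.000484, 0.004561) × (-0.148361, 0.190443) = (-0.000940, -0.000585)  (running Σ = (0.128536, 0.095125))
  m=3: (0.277408, 0.200978) × (-0.058902, 0.280000) = (-0.072614, 0.065836)  (running Σ = (0.055922, 0.160961))
  m=4: (0.090927, -0.019498) × (-0.033944, -0.134536) = (-0.005710, -0.011571)  (running Σ = (0.050213, 0.149390))
  m=5: (-0.178599, 0.310953) × (-0.276926, -0.327692) = (0.151356, -0.027586)  (running Σ = (0.201569, 0.121804))
  m=6: (0.123481, 0.376578) × (-0.282650, -0.124425) = (0.011954, -0.121804)  (running Σ = (0.213522, -0.000000))
Total Σ_m = (0.213522, -0.000000). Multiply by 0.966644: (0.206400, -0.000000). P_6(cos γ) = 0.206400

0.206400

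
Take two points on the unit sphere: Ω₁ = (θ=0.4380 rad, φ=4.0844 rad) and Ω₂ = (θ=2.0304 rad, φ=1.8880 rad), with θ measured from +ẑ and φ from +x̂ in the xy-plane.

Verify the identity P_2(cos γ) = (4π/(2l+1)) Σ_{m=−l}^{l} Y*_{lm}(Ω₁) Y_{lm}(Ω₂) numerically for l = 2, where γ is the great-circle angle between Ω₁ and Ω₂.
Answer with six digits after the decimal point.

Addition theorem: P_2(cos γ) = (4π/5) Σ_m Y*_{lm}(Ω₁) Y_{lm}(Ω₂), m = −2…2:
  m=-2: -0.02152 + 0.06607j × -0.24989 + 0.18389j = -0.00677 - 0.02047j  (running Σ = -0.00677 - 0.02047j)
  m=-1: -0.17433 - 0.24012j × 0.09580 + 0.29181j = 0.05337 - 0.07388j  (running Σ = 0.04659 - 0.09434j)
  m=0: 0.46058 + 0.00000j × -0.12921 + 0.00000j = -0.05951 + 0.00000j  (running Σ = -0.01292 - 0.09434j)
  m=1: 0.17433 - 0.24012j × -0.09580 + 0.29181j = 0.05337 + 0.07388j  (running Σ = 0.04045 - 0.02047j)
  m=2: -0.02152 - 0.06607j × -0.24989 - 0.18389j = -0.00677 + 0.02047j  (running Σ = 0.03368 + 0.00000j)
Σ over m = 0.03368 + 0.00000j; ×(4π/5) → 0.08464 + 0.00000j. Real part: 0.084644

0.084644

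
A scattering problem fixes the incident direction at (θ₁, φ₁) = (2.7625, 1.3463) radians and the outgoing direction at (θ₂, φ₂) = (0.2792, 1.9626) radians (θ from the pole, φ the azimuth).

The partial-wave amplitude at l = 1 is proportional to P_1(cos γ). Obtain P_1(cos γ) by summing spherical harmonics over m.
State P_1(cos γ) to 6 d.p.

Addition theorem: P_1(cos γ) = (4π/3) Σ_m Y*_{lm}(Ω₁) Y_{lm}(Ω₂), m = −1…1:
  m=-1: 0.02846 + 0.12465j × -0.03636 - 0.08800j = 0.00993 - 0.00704j  (running Σ = 0.00993 - 0.00704j)
  m=0: -0.45391 + 0.00000j × 0.46968 + 0.00000j = -0.21319 + 0.00000j  (running Σ = -0.20326 - 0.00704j)
  m=1: -0.02846 + 0.12465j × 0.03636 - 0.08800j = 0.00993 + 0.00704j  (running Σ = -0.19333 + 0.00000j)
Σ over m = -0.19333 + 0.00000j; ×(4π/3) → -0.80980 + 0.00000j. Real part: -0.809801

-0.809801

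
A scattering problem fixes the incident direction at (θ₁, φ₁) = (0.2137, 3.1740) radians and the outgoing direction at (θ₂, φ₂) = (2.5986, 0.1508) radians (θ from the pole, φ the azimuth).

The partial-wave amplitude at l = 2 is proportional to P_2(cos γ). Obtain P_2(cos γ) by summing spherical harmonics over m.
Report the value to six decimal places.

Summing Y*_{l m}(θ₁,φ₁)·Y_{l m}(θ₂,φ₂) over m ∈ [−2, 2]; prefactor 4π/(2·2+1) = 2.513274:
  m=-2: Y*=0.01734 + 0.00113j  Y=0.09847 - 0.03063j  product 0.00174 - 0.00042j
  m=-1: Y*=-0.16003 - 0.00519j  Y=-0.33788 + 0.05134j  product 0.05434 - 0.00646j
  m=+0: Y*=0.58823 + 0.00000j  Y=0.37817 + 0.00000j  product 0.22245 + 0.00000j
  m=+1: Y*=0.16003 - 0.00519j  Y=0.33788 + 0.05134j  product 0.05434 + 0.00646j
  m=+2: Y*=0.01734 - 0.00113j  Y=0.09847 + 0.03063j  product 0.00174 + 0.00042j
Accumulated sum 0.33461 - 0.00000j; after 4π/(2l+1) scaling, 0.84097 - 0.00000j ⇒ P_2 = 0.840967

0.840967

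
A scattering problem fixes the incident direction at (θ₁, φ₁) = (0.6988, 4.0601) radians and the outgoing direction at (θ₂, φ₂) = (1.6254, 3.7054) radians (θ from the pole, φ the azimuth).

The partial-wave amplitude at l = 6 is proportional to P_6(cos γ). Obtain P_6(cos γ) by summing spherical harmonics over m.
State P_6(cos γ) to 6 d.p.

0.253622

Summing Y*_{l m}(θ₁,φ₁)·Y_{l m}(θ₂,φ₂) over m ∈ [−6, 6]; prefactor 4π/(2·6+1) = 0.966644:
  term(m=-6) = -0.008671+0.013911i   from Y*(Ω₁)=+0.024528-0.023886i, Y(Ω₂)=-0.464915+0.114389i
  term(m=-5) = +0.002576-0.012534i   from Y*(Ω₁)=+0.016877+0.140140i, Y(Ω₂)=-0.085978-0.028736i
  term(m=-4) = -0.017289-0.112872i   from Y*(Ω₁)=-0.286794-0.168977i, Y(Ω₂)=+0.216881+0.265779i
  term(m=-3) = +0.023329+0.042032i   from Y*(Ω₁)=+0.424065-0.172369i, Y(Ω₂)=+0.012637+0.104253i
  term(m=-2) = +0.056196+0.048243i   from Y*(Ω₁)=-0.063384+0.232439i, Y(Ω₂)=+0.131822-0.277712i
  term(m=-1) = +0.026150+0.009685i   from Y*(Ω₁)=+0.153525+0.200995i, Y(Ω₂)=+0.093189-0.058921i
  term(m=+0) = +0.097795+0.000000i   from Y*(Ω₁)=-0.328013-0.000000i, Y(Ω₂)=-0.298142+0.000000i
  term(m=+1) = +0.026150-0.009685i   from Y*(Ω₁)=-0.153525+0.200995i, Y(Ω₂)=-0.093189-0.058921i
  term(m=+2) = +0.056196-0.048243i   from Y*(Ω₁)=-0.063384-0.232439i, Y(Ω₂)=+0.131822+0.277712i
  term(m=+3) = +0.023329-0.042032i   from Y*(Ω₁)=-0.424065-0.172369i, Y(Ω₂)=-0.012637+0.104253i
  term(m=+4) = -0.017289+0.112872i   from Y*(Ω₁)=-0.286794+0.168977i, Y(Ω₂)=+0.216881-0.265779i
  term(m=+5) = +0.002576+0.012534i   from Y*(Ω₁)=-0.016877+0.140140i, Y(Ω₂)=+0.085978-0.028736i
  term(m=+6) = -0.008671-0.013911i   from Y*(Ω₁)=+0.024528+0.023886i, Y(Ω₂)=-0.464915-0.114389i
Total Σ_m = +0.262374+0.000000i. Multiply by 0.966644: +0.253622+0.000000i. P_6(cos γ) = 0.253622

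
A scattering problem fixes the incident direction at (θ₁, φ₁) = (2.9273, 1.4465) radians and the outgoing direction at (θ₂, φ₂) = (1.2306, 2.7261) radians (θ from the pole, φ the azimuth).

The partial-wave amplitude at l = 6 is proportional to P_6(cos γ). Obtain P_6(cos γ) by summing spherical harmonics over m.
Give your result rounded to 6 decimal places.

Addition theorem: P_6(cos γ) = (4π/13) Σ_m Y*_{lm}(Ω₁) Y_{lm}(Ω₂), m = −6…6:
  m=-6: -0.000033+0.000030i × -0.270173+0.204806i = +0.000003-0.000015i  (running Σ = +0.000003-0.000015i)
  m=-5: -0.000414-0.000578i × +0.201723-0.363471i = -0.000294+0.000034i  (running Σ = -0.000291+0.000019i)
  m=-4: +0.006094-0.003307i × -0.005765+0.063050i = +0.000173+0.000403i  (running Σ = -0.000118+0.000422i)
  m=-3: +0.016730+0.042768i × +0.103007+0.306397i = -0.011381+0.009532i  (running Σ = -0.011498+0.009954i)
  m=-2: -0.198391+0.050360i × -0.116097-0.127196i = +0.029438+0.019388i  (running Σ = +0.017940+0.029342i)
  m=-1: -0.068342-0.547000i × -0.245297-0.108219i = -0.042432+0.141574i  (running Σ = -0.024492+0.170915i)
  m=0: +0.581929-0.000000i × +0.197349+0.000000i = +0.114843+0.000000i  (running Σ = +0.090352+0.170915i)
  m=1: +0.068342-0.547000i × +0.245297-0.108219i = -0.042432-0.141574i  (running Σ = +0.047920+0.029342i)
  m=2: -0.198391-0.050360i × -0.116097+0.127196i = +0.029438-0.019388i  (running Σ = +0.077358+0.009954i)
  m=3: -0.016730+0.042768i × -0.103007+0.306397i = -0.011381-0.009532i  (running Σ = +0.065978+0.000422i)
  m=4: +0.006094+0.003307i × -0.005765-0.063050i = +0.000173-0.000403i  (running Σ = +0.066151+0.000019i)
  m=5: +0.000414-0.000578i × -0.201723-0.363471i = -0.000294-0.000034i  (running Σ = +0.065857-0.000015i)
  m=6: -0.000033-0.000030i × -0.270173-0.204806i = +0.000003+0.000015i  (running Σ = +0.065860+0.000000i)
Accumulated sum +0.065860+0.000000i; after 4π/(2l+1) scaling, +0.063663+0.000000i ⇒ P_6 = 0.063663

0.063663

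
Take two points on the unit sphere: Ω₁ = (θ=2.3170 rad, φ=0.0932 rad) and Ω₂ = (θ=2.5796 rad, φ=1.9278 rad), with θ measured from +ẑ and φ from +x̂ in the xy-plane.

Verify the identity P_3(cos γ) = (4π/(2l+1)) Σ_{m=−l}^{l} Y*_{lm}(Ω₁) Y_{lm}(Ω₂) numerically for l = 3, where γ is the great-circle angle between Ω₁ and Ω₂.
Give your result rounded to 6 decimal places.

-0.445043

Expand P_3 via completeness: Σ_{m} conj(Y_{3,m}) at Ω₁ times Y_{3,m} at Ω₂ —
  term(m=-3) = +0.007418+0.007329i   from Y*(Ω₁)=+0.158759+0.045583i, Y(Ω₂)=+0.055409+0.030255i
  term(m=-2) = -0.079363+0.046246i   from Y*(Ω₁)=-0.367576-0.069321i, Y(Ω₂)=+0.185583-0.160811i
  term(m=-1) = -0.035860-0.132767i   from Y*(Ω₁)=+0.308153+0.028803i, Y(Ω₂)=-0.155287-0.416335i
  term(m=+0) = -0.032296+0.000000i   from Y*(Ω₁)=+0.176262-0.000000i, Y(Ω₂)=-0.183225+0.000000i
  term(m=+1) = -0.035860+0.132767i   from Y*(Ω₁)=-0.308153+0.028803i, Y(Ω₂)=+0.155287-0.416335i
  term(m=+2) = -0.079363-0.046246i   from Y*(Ω₁)=-0.367576+0.069321i, Y(Ω₂)=+0.185583+0.160811i
  term(m=+3) = +0.007418-0.007329i   from Y*(Ω₁)=-0.158759+0.045583i, Y(Ω₂)=-0.055409+0.030255i
Σ over m = -0.247908+0.000000i; ×(4π/7) → -0.445043+0.000000i. Real part: -0.445043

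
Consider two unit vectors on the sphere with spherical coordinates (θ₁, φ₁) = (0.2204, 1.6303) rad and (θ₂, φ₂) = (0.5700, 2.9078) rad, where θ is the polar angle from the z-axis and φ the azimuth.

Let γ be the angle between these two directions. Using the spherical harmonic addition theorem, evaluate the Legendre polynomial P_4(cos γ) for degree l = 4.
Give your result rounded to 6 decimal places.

Term-by-term m-sum for l=4 (normalisation 4π/9 = 1.396263):
  m=-4: 0.00098 + 0.00024j × 0.02228 + 0.03020j = 0.00001 + 0.00003j  (running Σ = 0.00001 + 0.00003j)
  m=-3: 0.00227 - 0.01256j × -0.12651 - 0.10685j = -0.00163 + 0.00135j  (running Σ = -0.00161 + 0.00138j)
  m=-2: -0.08994 - 0.01075j × 0.34449 + 0.17394j = -0.02911 - 0.01935j  (running Σ = -0.03073 - 0.01797j)
  m=-1: -0.02200 + 0.36928j × -0.41014 - 0.09767j = 0.04509 - 0.14931j  (running Σ = 0.01436 - 0.16727j)
  m=0: 0.65250 + 0.00000j × -0.07195 + 0.00000j = -0.04695 + 0.00000j  (running Σ = -0.03258 - 0.16727j)
  m=1: 0.02200 + 0.36928j × 0.41014 - 0.09767j = 0.04509 + 0.14931j  (running Σ = 0.01251 - 0.01797j)
  m=2: -0.08994 + 0.01075j × 0.34449 - 0.17394j = -0.02911 + 0.01935j  (running Σ = -0.01660 + 0.00138j)
  m=3: -0.00227 - 0.01256j × 0.12651 - 0.10685j = -0.00163 - 0.00135j  (running Σ = -0.01823 + 0.00003j)
  m=4: 0.00098 - 0.00024j × 0.02228 - 0.03020j = 0.00001 - 0.00003j  (running Σ = -0.01822 - 0.00000j)
Σ over m = -0.01822 - 0.00000j; ×(4π/9) → -0.02544 - 0.00000j. Real part: -0.025438

-0.025438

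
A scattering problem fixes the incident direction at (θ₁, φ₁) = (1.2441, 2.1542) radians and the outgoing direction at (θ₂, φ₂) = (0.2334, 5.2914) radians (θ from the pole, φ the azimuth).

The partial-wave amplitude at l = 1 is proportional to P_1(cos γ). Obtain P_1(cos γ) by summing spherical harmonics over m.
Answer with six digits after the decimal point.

Addition theorem: P_1(cos γ) = (4π/3) Σ_m Y*_{lm}(Ω₁) Y_{lm}(Ω₂), m = −1…1:
  term(m=-1) = -0.02615 - 0.00011j   from Y*(Ω₁)=-0.18026 + 0.27310j, Y(Ω₂)=0.04373 + 0.06688j
  term(m=+0) = 0.07454 + 0.00000j   from Y*(Ω₁)=0.15680 + 0.00000j, Y(Ω₂)=0.47535 + 0.00000j
  term(m=+1) = -0.02615 + 0.00011j   from Y*(Ω₁)=0.18026 + 0.27310j, Y(Ω₂)=-0.04373 + 0.06688j
Accumulated sum 0.02224 + 0.00000j; after 4π/(2l+1) scaling, 0.09316 + 0.00000j ⇒ P_1 = 0.093163

0.093163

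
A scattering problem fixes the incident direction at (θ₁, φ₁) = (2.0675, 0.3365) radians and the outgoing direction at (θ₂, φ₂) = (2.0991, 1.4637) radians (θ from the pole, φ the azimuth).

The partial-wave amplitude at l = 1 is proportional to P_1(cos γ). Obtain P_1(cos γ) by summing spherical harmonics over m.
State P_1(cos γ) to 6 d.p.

Expand P_1 via completeness: Σ_{m} conj(Y_{1,m}) at Ω₁ times Y_{1,m} at Ω₂ —
  [-1]  conj(Y_{1,-1})(Ω₁) = +0.286709+0.100292i ; Y_{1,-1}(Ω₂) = +0.031895-0.296681i ; Δ = +0.038899-0.081862i
  [+0]  conj(Y_{1,0})(Ω₁) = -0.232834-0.000000i ; Y_{1,0}(Ω₂) = -0.246289+0.000000i ; Δ = +0.057344+0.000000i
  [+1]  conj(Y_{1,1})(Ω₁) = -0.286709+0.100292i ; Y_{1,1}(Ω₂) = -0.031895-0.296681i ; Δ = +0.038899+0.081862i
Accumulated sum +0.135143+0.000000i; after 4π/(2l+1) scaling, +0.566087+0.000000i ⇒ P_1 = 0.566087

0.566087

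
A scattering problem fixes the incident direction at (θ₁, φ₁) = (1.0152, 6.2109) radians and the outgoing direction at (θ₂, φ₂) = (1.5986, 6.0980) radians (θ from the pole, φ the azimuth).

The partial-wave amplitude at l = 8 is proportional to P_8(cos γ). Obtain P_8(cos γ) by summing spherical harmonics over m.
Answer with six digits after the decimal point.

-0.167752

Term-by-term m-sum for l=8 (normalisation 4π/17 = 0.739198):
  term(m=-8) = (0.044506, 0.056454)   from Y*(Ω₁)=(0.117155, -0.076469), Y(Ω₂)=(0.045832, 0.511789)
  term(m=-7) = (-0.013974, -0.014111)   from Y*(Ω₁)=(0.303890, -0.168390), Y(Ω₂)=(-0.015494, -0.055021)
  term(m=-6) = (-0.129909, -0.104495)   from Y*(Ω₁)=(0.407563, -0.188751), Y(Ω₂)=(-0.164684, -0.332658)
  term(m=-5) = (0.012686, 0.008033)   from Y*(Ω₁)=(0.208306, -0.078746), Y(Ω₂)=(0.040529, 0.053884)
  term(m=-4) = (-0.063116, -0.030613)   from Y*(Ω₁)=(-0.203134, 0.060428), Y(Ω₂)=(0.244264, 0.223367)
  term(m=-3) = (0.023396, 0.008242)   from Y*(Ω₁)=(-0.335167, 0.073844), Y(Ω₂)=(-0.061406, -0.038119)
  term(m=-2) = (-0.013685, -0.003144)   from Y*(Ω₁)=(0.044238, -0.006440), Y(Ω₂)=(-0.292808, -0.113694)
  term(m=-1) = (0.025602, 0.002903)   from Y*(Ω₁)=(0.345619, -0.025027), Y(Ω₂)=(0.073086, 0.013691)
  term(m=+0) = (0.002050, 0.000000)   from Y*(Ω₁)=(0.006628, -0.000000), Y(Ω₂)=(0.309226, 0.000000)
  term(m=+1) = (0.025602, -0.002903)   from Y*(Ω₁)=(-0.345619, -0.025027), Y(Ω₂)=(-0.073086, 0.013691)
  term(m=+2) = (-0.013685, 0.003144)   from Y*(Ω₁)=(0.044238, 0.006440), Y(Ω₂)=(-0.292808, 0.113694)
  term(m=+3) = (0.023396, -0.008242)   from Y*(Ω₁)=(0.335167, 0.073844), Y(Ω₂)=(0.061406, -0.038119)
  term(m=+4) = (-0.063116, 0.030613)   from Y*(Ω₁)=(-0.203134, -0.060428), Y(Ω₂)=(0.244264, -0.223367)
  term(m=+5) = (0.012686, -0.008033)   from Y*(Ω₁)=(-0.208306, -0.078746), Y(Ω₂)=(-0.040529, 0.053884)
  term(m=+6) = (-0.129909, 0.104495)   from Y*(Ω₁)=(0.407563, 0.188751), Y(Ω₂)=(-0.164684, 0.332658)
  term(m=+7) = (-0.013974, 0.014111)   from Y*(Ω₁)=(-0.303890, -0.168390), Y(Ω₂)=(0.015494, -0.055021)
  term(m=+8) = (0.044506, -0.056454)   from Y*(Ω₁)=(0.117155, 0.076469), Y(Ω₂)=(0.045832, -0.511789)
Accumulated sum (-0.226938, 0.000000); after 4π/(2l+1) scaling, (-0.167752, 0.000000) ⇒ P_8 = -0.167752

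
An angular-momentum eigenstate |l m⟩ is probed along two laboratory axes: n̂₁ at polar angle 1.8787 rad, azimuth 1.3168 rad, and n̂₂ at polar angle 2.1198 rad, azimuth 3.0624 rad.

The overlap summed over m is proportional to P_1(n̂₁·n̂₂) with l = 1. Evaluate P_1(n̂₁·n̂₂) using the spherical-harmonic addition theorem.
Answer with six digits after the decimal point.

Addition theorem: P_1(cos γ) = (4π/3) Σ_m Y*_{lm}(Ω₁) Y_{lm}(Ω₂), m = −1…1:
  [-1]  conj(Y_{1,-1})(Ω₁) = 0.08273 + 0.31868j ; Y_{1,-1}(Ω₂) = -0.29380 - 0.02332j ; Δ = -0.01688 - 0.09556j
  [+0]  conj(Y_{1,0})(Ω₁) = -0.14808 + 0.00000j ; Y_{1,0}(Ω₂) = -0.25497 + 0.00000j ; Δ = 0.03776 + 0.00000j
  [+1]  conj(Y_{1,1})(Ω₁) = -0.08273 + 0.31868j ; Y_{1,1}(Ω₂) = 0.29380 - 0.02332j ; Δ = -0.01688 + 0.09556j
Accumulated sum 0.00400 + 0.00000j; after 4π/(2l+1) scaling, 0.01677 + 0.00000j ⇒ P_1 = 0.016769

0.016769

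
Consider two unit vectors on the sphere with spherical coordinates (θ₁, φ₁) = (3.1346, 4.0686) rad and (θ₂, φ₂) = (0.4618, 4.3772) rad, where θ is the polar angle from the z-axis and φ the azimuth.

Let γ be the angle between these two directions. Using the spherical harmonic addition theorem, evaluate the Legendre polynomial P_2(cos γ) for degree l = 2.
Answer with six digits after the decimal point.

0.694196

Expand P_2 via completeness: Σ_{m} conj(Y_{2,m}) at Ω₁ times Y_{2,m} at Ω₂ —
  term(m=-2) = (0.000001, -0.000001)   from Y*(Ω₁)=(-0.000005, 0.000018), Y(Ω₂)=(-0.060089, -0.047643)
  term(m=-1) = (-0.001586, 0.000506)   from Y*(Ω₁)=(0.003242, 0.004321), Y(Ω₂)=(-0.101369, 0.291011)
  term(m=+0) = (0.279382, 0.000000)   from Y*(Ω₁)=(0.630737, -0.000000), Y(Ω₂)=(0.442945, 0.000000)
  term(m=+1) = (-0.001586, -0.000506)   from Y*(Ω₁)=(-0.003242, 0.004321), Y(Ω₂)=(0.101369, 0.291011)
  term(m=+2) = (0.000001, 0.000001)   from Y*(Ω₁)=(-0.000005, -0.000018), Y(Ω₂)=(-0.060089, 0.047643)
Total Σ_m = (0.276212, -0.000000). Multiply by 2.513274: (0.694196, -0.000000). P_2(cos γ) = 0.694196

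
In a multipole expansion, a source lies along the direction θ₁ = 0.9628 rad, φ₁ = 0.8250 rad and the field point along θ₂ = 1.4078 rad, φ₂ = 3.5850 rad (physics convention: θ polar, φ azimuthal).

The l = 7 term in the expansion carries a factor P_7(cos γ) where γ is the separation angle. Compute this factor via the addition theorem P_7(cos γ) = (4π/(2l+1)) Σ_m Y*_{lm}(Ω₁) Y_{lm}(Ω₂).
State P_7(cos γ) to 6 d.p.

-0.256923

Expand P_7 via completeness: Σ_{m} conj(Y_{7,m}) at Ω₁ times Y_{7,m} at Ω₂ —
  m=-7: 0.10964 - 0.06107j × 0.45513 + 0.01719j = 0.05095 - 0.02591j  (running Σ = 0.05095 - 0.02591j)
  m=-6: 0.07692 - 0.31762j × -0.24844 - 0.12970j = -0.06031 + 0.06893j  (running Σ = -0.00936 + 0.04302j)
  m=-5: -0.24559 - 0.36887j × -0.13594 - 0.18022j = -0.03309 + 0.09440j  (running Σ = -0.04245 + 0.13743j)
  m=-4: -0.23332 - 0.03727j × 0.06044 + 0.29389j = -0.00315 - 0.07082j  (running Σ = -0.04560 + 0.06660j)
  m=-3: 0.15917 - 0.12522j × -0.03447 + 0.14051j = 0.01211 + 0.02668j  (running Σ = -0.03349 + 0.09328j)
  m=-2: 0.02700 - 0.34018j × 0.19061 - 0.23380j = -0.07439 - 0.07115j  (running Σ = -0.10788 + 0.02213j)
  m=-1: 0.04452 + 0.04819j × 0.10136 - 0.04814j = 0.00683 + 0.00274j  (running Σ = -0.10104 + 0.02487j)
  m=0: 0.34730 + 0.00000j × -0.30115 + 0.00000j = -0.10459 + 0.00000j  (running Σ = -0.20563 + 0.02487j)
  m=1: -0.04452 + 0.04819j × -0.10136 - 0.04814j = 0.00683 - 0.00274j  (running Σ = -0.19880 + 0.02213j)
  m=2: 0.02700 + 0.34018j × 0.19061 + 0.23380j = -0.07439 + 0.07115j  (running Σ = -0.27319 + 0.09328j)
  m=3: -0.15917 - 0.12522j × 0.03447 + 0.14051j = 0.01211 - 0.02668j  (running Σ = -0.26108 + 0.06660j)
  m=4: -0.23332 + 0.03727j × 0.06044 - 0.29389j = -0.00315 + 0.07082j  (running Σ = -0.26423 + 0.13743j)
  m=5: 0.24559 - 0.36887j × 0.13594 - 0.18022j = -0.03309 - 0.09440j  (running Σ = -0.29732 + 0.04302j)
  m=6: 0.07692 + 0.31762j × -0.24844 + 0.12970j = -0.06031 - 0.06893j  (running Σ = -0.35763 - 0.02591j)
  m=7: -0.10964 - 0.06107j × -0.45513 + 0.01719j = 0.05095 + 0.02591j  (running Σ = -0.30668 + 0.00000j)
Σ over m = -0.30668 + 0.00000j; ×(4π/15) → -0.25692 + 0.00000j. Real part: -0.256923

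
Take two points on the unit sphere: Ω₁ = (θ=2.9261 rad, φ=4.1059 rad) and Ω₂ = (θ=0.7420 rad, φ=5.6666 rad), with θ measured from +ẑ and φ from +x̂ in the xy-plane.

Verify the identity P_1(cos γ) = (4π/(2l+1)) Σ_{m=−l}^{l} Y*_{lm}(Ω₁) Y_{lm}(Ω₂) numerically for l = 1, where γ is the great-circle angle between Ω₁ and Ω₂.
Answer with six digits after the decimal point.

-0.718611

Addition theorem: P_1(cos γ) = (4π/3) Σ_m Y*_{lm}(Ω₁) Y_{lm}(Ω₂), m = −1…1:
  m=-1: (-0.042109, -0.060701) × (0.190480, 0.135006) = (0.000174, -0.017247)  (running Σ = (0.000174, -0.017247))
  m=0: (-0.477302, -0.000000) × (0.360158, 0.000000) = (-0.171904, -0.000000)  (running Σ = (-0.171730, -0.017247))
  m=1: (0.042109, -0.060701) × (-0.190480, 0.135006) = (0.000174, 0.017247)  (running Σ = (-0.171556, 0.000000))
Total Σ_m = (-0.171556, 0.000000). Multiply by 4.188790: (-0.718611, 0.000000). P_1(cos γ) = -0.718611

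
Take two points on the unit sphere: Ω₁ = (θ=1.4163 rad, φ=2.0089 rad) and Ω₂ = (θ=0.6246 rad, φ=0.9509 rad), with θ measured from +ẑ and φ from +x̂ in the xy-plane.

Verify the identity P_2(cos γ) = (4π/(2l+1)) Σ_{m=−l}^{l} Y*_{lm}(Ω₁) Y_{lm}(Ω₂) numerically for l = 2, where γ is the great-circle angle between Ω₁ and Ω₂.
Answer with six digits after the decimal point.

-0.249924

Summing Y*_{l m}(θ₁,φ₁)·Y_{l m}(θ₂,φ₂) over m ∈ [−2, 2]; prefactor 4π/(2·2+1) = 2.513274:
  m=-2: -0.241388-0.289753i × -0.042928-0.124920i = -0.025834+0.042593i  (running Σ = -0.025834+0.042593i)
  m=-1: -0.049832+0.106372i × +0.212901-0.298285i = +0.021120+0.037511i  (running Σ = -0.004714+0.080103i)
  m=0: -0.292986-0.000000i × +0.307230+0.000000i = -0.090014-0.000000i  (running Σ = -0.094728+0.080103i)
  m=1: +0.049832+0.106372i × -0.212901-0.298285i = +0.021120-0.037511i  (running Σ = -0.073608+0.042593i)
  m=2: -0.241388+0.289753i × -0.042928+0.124920i = -0.025834-0.042593i  (running Σ = -0.099441+0.000000i)
Total Σ_m = -0.099441+0.000000i. Multiply by 2.513274: -0.249924+0.000000i. P_2(cos γ) = -0.249924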